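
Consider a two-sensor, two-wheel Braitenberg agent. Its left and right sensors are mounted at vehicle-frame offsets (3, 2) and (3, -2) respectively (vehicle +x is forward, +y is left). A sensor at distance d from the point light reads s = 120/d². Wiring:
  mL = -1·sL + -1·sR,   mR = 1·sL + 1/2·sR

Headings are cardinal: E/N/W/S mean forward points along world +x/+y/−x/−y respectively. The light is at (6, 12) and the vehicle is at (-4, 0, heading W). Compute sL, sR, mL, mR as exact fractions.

left sensor world pos  = (-7, -2); dL² = 365
right sensor world pos = (-7, 2); dR² = 269
sL = 120/365 = 24/73
sR = 120/269 = 120/269
mL = -1·sL + -1·sR = -15216/19637
mR = 1·sL + 1/2·sR = 10836/19637

24/73 120/269 -15216/19637 10836/19637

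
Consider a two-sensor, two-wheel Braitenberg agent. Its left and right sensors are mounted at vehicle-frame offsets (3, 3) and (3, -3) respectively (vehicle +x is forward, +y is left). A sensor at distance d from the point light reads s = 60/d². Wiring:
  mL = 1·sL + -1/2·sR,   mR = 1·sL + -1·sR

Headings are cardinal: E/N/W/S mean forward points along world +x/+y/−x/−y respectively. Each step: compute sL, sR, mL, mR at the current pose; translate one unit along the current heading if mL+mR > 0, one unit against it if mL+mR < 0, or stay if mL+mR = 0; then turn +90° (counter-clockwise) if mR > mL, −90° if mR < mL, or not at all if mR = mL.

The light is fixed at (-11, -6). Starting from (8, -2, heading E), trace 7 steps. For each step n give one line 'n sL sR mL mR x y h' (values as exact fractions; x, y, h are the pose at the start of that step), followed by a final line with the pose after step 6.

n=0: pose=(8,-2,E); sL=60/533, sR=12/97; mL=2622/51701, mR=-576/51701; mL+mR=2046/51701 → advance +1; mR−mL=-6/97 → turn -1·90°
n=1: pose=(9,-2,S); sL=6/53, sR=6/29; mL=15/1537, mR=-144/1537; mL+mR=-129/1537 → advance -1; mR−mL=-3/29 → turn -1·90°
n=2: pose=(9,-1,W); sL=60/293, sR=60/353; mL=12390/103429, mR=3600/103429; mL+mR=15990/103429 → advance +1; mR−mL=-30/353 → turn -1·90°
n=3: pose=(8,-1,N); sL=3/16, sR=15/137; mL=291/2192, mR=171/2192; mL+mR=231/1096 → advance +1; mR−mL=-15/274 → turn -1·90°
n=4: pose=(8,0,E); sL=12/113, sR=60/493; mL=2526/55709, mR=-864/55709; mL+mR=1662/55709 → advance +1; mR−mL=-30/493 → turn -1·90°
n=5: pose=(9,0,S); sL=30/269, sR=30/149; mL=435/40081, mR=-3600/40081; mL+mR=-3165/40081 → advance -1; mR−mL=-15/149 → turn -1·90°
n=6: pose=(9,1,W); sL=12/61, sR=60/389; mL=2838/23729, mR=1008/23729; mL+mR=3846/23729 → advance +1; mR−mL=-30/389 → turn -1·90°

0 60/533 12/97 2622/51701 -576/51701 8 -2 E
1 6/53 6/29 15/1537 -144/1537 9 -2 S
2 60/293 60/353 12390/103429 3600/103429 9 -1 W
3 3/16 15/137 291/2192 171/2192 8 -1 N
4 12/113 60/493 2526/55709 -864/55709 8 0 E
5 30/269 30/149 435/40081 -3600/40081 9 0 S
6 12/61 60/389 2838/23729 1008/23729 9 1 W
final 8 1 N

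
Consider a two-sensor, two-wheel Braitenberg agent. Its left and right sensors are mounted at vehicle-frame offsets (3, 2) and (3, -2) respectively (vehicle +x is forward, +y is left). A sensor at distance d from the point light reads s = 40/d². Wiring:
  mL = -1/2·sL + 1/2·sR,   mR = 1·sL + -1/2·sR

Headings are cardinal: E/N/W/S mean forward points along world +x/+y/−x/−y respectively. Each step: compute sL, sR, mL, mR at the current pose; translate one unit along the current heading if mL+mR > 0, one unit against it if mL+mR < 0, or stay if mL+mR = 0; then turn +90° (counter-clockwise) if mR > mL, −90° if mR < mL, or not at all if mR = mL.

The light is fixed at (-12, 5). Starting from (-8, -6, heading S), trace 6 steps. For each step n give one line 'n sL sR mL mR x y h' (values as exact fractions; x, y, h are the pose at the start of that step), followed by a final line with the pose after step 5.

n=0: pose=(-8,-6,S); sL=5/29, sR=1/5; mL=2/145, mR=21/290; mL+mR=5/58 → advance +1; mR−mL=17/290 → turn +1·90°
n=1: pose=(-8,-7,E); sL=40/149, sR=8/49; mL=-384/7301, mR=1364/7301; mL+mR=20/149 → advance +1; mR−mL=1748/7301 → turn +1·90°
n=2: pose=(-7,-7,N); sL=4/9, sR=4/13; mL=-8/117, mR=34/117; mL+mR=2/9 → advance +1; mR−mL=14/39 → turn +1·90°
n=3: pose=(-7,-6,W); sL=40/173, sR=8/17; mL=352/2941, mR=-12/2941; mL+mR=20/173 → advance +1; mR−mL=-364/2941 → turn -1·90°
n=4: pose=(-8,-6,N); sL=10/17, sR=2/5; mL=-8/85, mR=33/85; mL+mR=5/17 → advance +1; mR−mL=41/85 → turn +1·90°
n=5: pose=(-8,-5,W); sL=8/29, sR=8/13; mL=64/377, mR=-12/377; mL+mR=4/29 → advance +1; mR−mL=-76/377 → turn -1·90°

0 5/29 1/5 2/145 21/290 -8 -6 S
1 40/149 8/49 -384/7301 1364/7301 -8 -7 E
2 4/9 4/13 -8/117 34/117 -7 -7 N
3 40/173 8/17 352/2941 -12/2941 -7 -6 W
4 10/17 2/5 -8/85 33/85 -8 -6 N
5 8/29 8/13 64/377 -12/377 -8 -5 W
final -9 -5 N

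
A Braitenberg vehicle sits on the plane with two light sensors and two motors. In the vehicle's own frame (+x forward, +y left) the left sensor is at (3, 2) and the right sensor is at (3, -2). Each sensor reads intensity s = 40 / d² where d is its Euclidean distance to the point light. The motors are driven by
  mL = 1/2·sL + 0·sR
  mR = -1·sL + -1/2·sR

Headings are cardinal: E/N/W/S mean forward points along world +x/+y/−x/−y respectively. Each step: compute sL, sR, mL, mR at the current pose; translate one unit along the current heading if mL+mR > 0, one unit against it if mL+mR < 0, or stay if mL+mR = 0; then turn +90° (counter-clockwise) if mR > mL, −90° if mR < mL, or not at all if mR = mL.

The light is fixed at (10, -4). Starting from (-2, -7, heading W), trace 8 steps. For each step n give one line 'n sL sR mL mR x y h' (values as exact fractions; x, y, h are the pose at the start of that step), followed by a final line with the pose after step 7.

n=0: pose=(-2,-7,W); sL=4/25, sR=20/113; mL=2/25, mR=-702/2825; mL+mR=-476/2825 → advance -1; mR−mL=-928/2825 → turn -1·90°
n=1: pose=(-1,-7,N); sL=40/169, sR=40/81; mL=20/169, mR=-6620/13689; mL+mR=-5000/13689 → advance -1; mR−mL=-8240/13689 → turn -1·90°
n=2: pose=(-1,-8,E); sL=10/17, sR=2/5; mL=5/17, mR=-67/85; mL+mR=-42/85 → advance -1; mR−mL=-92/85 → turn -1·90°
n=3: pose=(-2,-8,S); sL=40/149, sR=8/49; mL=20/149, mR=-2556/7301; mL+mR=-1576/7301 → advance -1; mR−mL=-3536/7301 → turn -1·90°
n=4: pose=(-2,-7,W); sL=4/25, sR=20/113; mL=2/25, mR=-702/2825; mL+mR=-476/2825 → advance -1; mR−mL=-928/2825 → turn -1·90°
n=5: pose=(-1,-7,N); sL=40/169, sR=40/81; mL=20/169, mR=-6620/13689; mL+mR=-5000/13689 → advance -1; mR−mL=-8240/13689 → turn -1·90°
n=6: pose=(-1,-8,E); sL=10/17, sR=2/5; mL=5/17, mR=-67/85; mL+mR=-42/85 → advance -1; mR−mL=-92/85 → turn -1·90°
n=7: pose=(-2,-8,S); sL=40/149, sR=8/49; mL=20/149, mR=-2556/7301; mL+mR=-1576/7301 → advance -1; mR−mL=-3536/7301 → turn -1·90°

0 4/25 20/113 2/25 -702/2825 -2 -7 W
1 40/169 40/81 20/169 -6620/13689 -1 -7 N
2 10/17 2/5 5/17 -67/85 -1 -8 E
3 40/149 8/49 20/149 -2556/7301 -2 -8 S
4 4/25 20/113 2/25 -702/2825 -2 -7 W
5 40/169 40/81 20/169 -6620/13689 -1 -7 N
6 10/17 2/5 5/17 -67/85 -1 -8 E
7 40/149 8/49 20/149 -2556/7301 -2 -8 S
final -2 -7 W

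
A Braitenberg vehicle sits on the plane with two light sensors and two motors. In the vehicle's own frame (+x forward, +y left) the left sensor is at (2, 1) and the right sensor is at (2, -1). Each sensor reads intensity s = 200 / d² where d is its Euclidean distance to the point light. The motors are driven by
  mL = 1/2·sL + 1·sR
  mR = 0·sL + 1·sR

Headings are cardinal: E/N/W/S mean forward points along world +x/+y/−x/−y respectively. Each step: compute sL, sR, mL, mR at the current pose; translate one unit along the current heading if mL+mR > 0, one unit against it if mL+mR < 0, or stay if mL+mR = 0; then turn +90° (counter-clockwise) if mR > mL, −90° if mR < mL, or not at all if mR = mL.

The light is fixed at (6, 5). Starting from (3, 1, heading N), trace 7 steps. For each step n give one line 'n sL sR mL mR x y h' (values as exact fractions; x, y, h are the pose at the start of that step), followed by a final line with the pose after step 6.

0 10 25 30 25 3 1 N
1 40 200/17 540/17 200/17 3 2 E
2 100/13 100/17 2150/221 100/17 4 2 S
3 200/41 8 428/41 8 4 1 W
4 10 25 30 25 3 1 N
5 40 200/17 540/17 200/17 3 2 E
6 100/13 100/17 2150/221 100/17 4 2 S
final 4 1 W

n=0: pose=(3,1,N); sL=10, sR=25; mL=30, mR=25; mL+mR=55 → advance +1; mR−mL=-5 → turn -1·90°
n=1: pose=(3,2,E); sL=40, sR=200/17; mL=540/17, mR=200/17; mL+mR=740/17 → advance +1; mR−mL=-20 → turn -1·90°
n=2: pose=(4,2,S); sL=100/13, sR=100/17; mL=2150/221, mR=100/17; mL+mR=3450/221 → advance +1; mR−mL=-50/13 → turn -1·90°
n=3: pose=(4,1,W); sL=200/41, sR=8; mL=428/41, mR=8; mL+mR=756/41 → advance +1; mR−mL=-100/41 → turn -1·90°
n=4: pose=(3,1,N); sL=10, sR=25; mL=30, mR=25; mL+mR=55 → advance +1; mR−mL=-5 → turn -1·90°
n=5: pose=(3,2,E); sL=40, sR=200/17; mL=540/17, mR=200/17; mL+mR=740/17 → advance +1; mR−mL=-20 → turn -1·90°
n=6: pose=(4,2,S); sL=100/13, sR=100/17; mL=2150/221, mR=100/17; mL+mR=3450/221 → advance +1; mR−mL=-50/13 → turn -1·90°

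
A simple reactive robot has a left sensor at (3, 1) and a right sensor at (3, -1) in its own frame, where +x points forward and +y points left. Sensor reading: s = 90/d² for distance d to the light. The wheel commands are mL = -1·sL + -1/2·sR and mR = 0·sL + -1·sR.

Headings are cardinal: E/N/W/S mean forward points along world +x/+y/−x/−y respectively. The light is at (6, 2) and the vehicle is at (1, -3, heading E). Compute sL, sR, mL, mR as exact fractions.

9/2 9/4 -45/8 -9/4

left sensor world pos  = (4, -2); dL² = 20
right sensor world pos = (4, -4); dR² = 40
sL = 90/20 = 9/2
sR = 90/40 = 9/4
mL = -1·sL + -1/2·sR = -45/8
mR = 0·sL + -1·sR = -9/4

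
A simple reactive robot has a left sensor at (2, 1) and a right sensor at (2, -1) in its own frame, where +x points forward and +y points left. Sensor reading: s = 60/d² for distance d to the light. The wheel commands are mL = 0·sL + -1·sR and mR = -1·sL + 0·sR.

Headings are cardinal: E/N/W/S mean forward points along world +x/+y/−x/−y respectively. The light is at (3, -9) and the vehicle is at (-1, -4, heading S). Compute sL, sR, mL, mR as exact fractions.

10/3 30/17 -30/17 -10/3

left sensor world pos  = (0, -6); dL² = 18
right sensor world pos = (-2, -6); dR² = 34
sL = 60/18 = 10/3
sR = 60/34 = 30/17
mL = 0·sL + -1·sR = -30/17
mR = -1·sL + 0·sR = -10/3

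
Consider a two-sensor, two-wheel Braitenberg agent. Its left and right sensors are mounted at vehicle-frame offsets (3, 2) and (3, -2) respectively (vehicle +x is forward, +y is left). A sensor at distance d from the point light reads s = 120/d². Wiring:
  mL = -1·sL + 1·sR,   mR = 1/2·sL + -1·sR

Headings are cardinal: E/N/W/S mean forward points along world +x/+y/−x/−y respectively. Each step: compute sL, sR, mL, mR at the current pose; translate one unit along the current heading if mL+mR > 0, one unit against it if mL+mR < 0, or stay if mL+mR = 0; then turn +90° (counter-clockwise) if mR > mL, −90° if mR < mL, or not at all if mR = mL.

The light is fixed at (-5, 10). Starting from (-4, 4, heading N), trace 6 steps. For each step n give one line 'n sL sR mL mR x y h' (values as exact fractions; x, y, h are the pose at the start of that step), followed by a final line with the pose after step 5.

0 12 20/3 -16/3 -2/3 -4 4 N
1 24/17 120/29 1344/493 -1692/493 -4 3 W
2 15/2 15/4 -15/4 0 -3 3 N
3 120/101 120/37 7680/3737 -9900/3737 -3 2 W
4 60/13 12/5 -144/65 -6/65 -2 2 N
5 120/121 120/49 8640/5929 -11580/5929 -2 1 W
final -1 1 N

n=0: pose=(-4,4,N); sL=12, sR=20/3; mL=-16/3, mR=-2/3; mL+mR=-6 → advance -1; mR−mL=14/3 → turn +1·90°
n=1: pose=(-4,3,W); sL=24/17, sR=120/29; mL=1344/493, mR=-1692/493; mL+mR=-12/17 → advance -1; mR−mL=-3036/493 → turn -1·90°
n=2: pose=(-3,3,N); sL=15/2, sR=15/4; mL=-15/4, mR=0; mL+mR=-15/4 → advance -1; mR−mL=15/4 → turn +1·90°
n=3: pose=(-3,2,W); sL=120/101, sR=120/37; mL=7680/3737, mR=-9900/3737; mL+mR=-60/101 → advance -1; mR−mL=-17580/3737 → turn -1·90°
n=4: pose=(-2,2,N); sL=60/13, sR=12/5; mL=-144/65, mR=-6/65; mL+mR=-30/13 → advance -1; mR−mL=138/65 → turn +1·90°
n=5: pose=(-2,1,W); sL=120/121, sR=120/49; mL=8640/5929, mR=-11580/5929; mL+mR=-60/121 → advance -1; mR−mL=-20220/5929 → turn -1·90°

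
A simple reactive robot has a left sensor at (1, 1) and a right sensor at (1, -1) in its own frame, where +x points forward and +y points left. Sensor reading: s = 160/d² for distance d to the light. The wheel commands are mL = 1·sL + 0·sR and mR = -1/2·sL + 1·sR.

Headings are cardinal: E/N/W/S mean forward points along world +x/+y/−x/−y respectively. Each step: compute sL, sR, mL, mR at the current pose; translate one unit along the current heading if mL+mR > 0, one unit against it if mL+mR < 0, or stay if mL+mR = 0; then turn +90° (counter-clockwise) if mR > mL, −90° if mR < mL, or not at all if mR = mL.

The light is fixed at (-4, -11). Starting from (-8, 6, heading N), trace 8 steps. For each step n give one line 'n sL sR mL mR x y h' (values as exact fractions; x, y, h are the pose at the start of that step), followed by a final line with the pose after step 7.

n=0: pose=(-8,6,N); sL=160/349, sR=160/333; mL=160/349, mR=29200/116217; mL+mR=82480/116217 → advance +1; mR−mL=-24080/116217 → turn -1·90°
n=1: pose=(-8,7,E); sL=16/37, sR=80/149; mL=16/37, mR=1768/5513; mL+mR=4152/5513 → advance +1; mR−mL=-616/5513 → turn -1·90°
n=2: pose=(-7,7,S); sL=160/293, sR=32/61; mL=160/293, mR=4496/17873; mL+mR=14256/17873 → advance +1; mR−mL=-5264/17873 → turn -1·90°
n=3: pose=(-7,6,W); sL=10/17, sR=8/17; mL=10/17, mR=3/17; mL+mR=13/17 → advance +1; mR−mL=-7/17 → turn -1·90°
n=4: pose=(-8,6,N); sL=160/349, sR=160/333; mL=160/349, mR=29200/116217; mL+mR=82480/116217 → advance +1; mR−mL=-24080/116217 → turn -1·90°
n=5: pose=(-8,7,E); sL=16/37, sR=80/149; mL=16/37, mR=1768/5513; mL+mR=4152/5513 → advance +1; mR−mL=-616/5513 → turn -1·90°
n=6: pose=(-7,7,S); sL=160/293, sR=32/61; mL=160/293, mR=4496/17873; mL+mR=14256/17873 → advance +1; mR−mL=-5264/17873 → turn -1·90°
n=7: pose=(-7,6,W); sL=10/17, sR=8/17; mL=10/17, mR=3/17; mL+mR=13/17 → advance +1; mR−mL=-7/17 → turn -1·90°

0 160/349 160/333 160/349 29200/116217 -8 6 N
1 16/37 80/149 16/37 1768/5513 -8 7 E
2 160/293 32/61 160/293 4496/17873 -7 7 S
3 10/17 8/17 10/17 3/17 -7 6 W
4 160/349 160/333 160/349 29200/116217 -8 6 N
5 16/37 80/149 16/37 1768/5513 -8 7 E
6 160/293 32/61 160/293 4496/17873 -7 7 S
7 10/17 8/17 10/17 3/17 -7 6 W
final -8 6 N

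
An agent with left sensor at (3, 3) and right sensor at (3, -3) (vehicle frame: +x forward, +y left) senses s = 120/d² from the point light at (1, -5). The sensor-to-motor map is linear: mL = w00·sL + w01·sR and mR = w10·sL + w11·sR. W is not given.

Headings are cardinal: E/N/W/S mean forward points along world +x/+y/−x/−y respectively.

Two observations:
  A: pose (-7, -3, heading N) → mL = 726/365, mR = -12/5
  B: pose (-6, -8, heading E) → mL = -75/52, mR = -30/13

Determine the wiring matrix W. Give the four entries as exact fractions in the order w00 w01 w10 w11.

-1/2 1 0 -1

obs A: pose=(-7,-3,N) → sL=60/73, sR=12/5, mL=726/365, mR=-12/5
obs B: pose=(-6,-8,E) → sL=15/2, sR=30/13, mL=-75/52, mR=-30/13
sensor matrix S = [[60/73, 12/5], [15/2, 30/13]]; det S = -15282/949
solve [mL_A; mL_B] = S·[w00; w01] and [mR_A; mR_B] = S·[w10; w11]:
  w00 = -1/2, w01 = 1, w10 = 0, w11 = -1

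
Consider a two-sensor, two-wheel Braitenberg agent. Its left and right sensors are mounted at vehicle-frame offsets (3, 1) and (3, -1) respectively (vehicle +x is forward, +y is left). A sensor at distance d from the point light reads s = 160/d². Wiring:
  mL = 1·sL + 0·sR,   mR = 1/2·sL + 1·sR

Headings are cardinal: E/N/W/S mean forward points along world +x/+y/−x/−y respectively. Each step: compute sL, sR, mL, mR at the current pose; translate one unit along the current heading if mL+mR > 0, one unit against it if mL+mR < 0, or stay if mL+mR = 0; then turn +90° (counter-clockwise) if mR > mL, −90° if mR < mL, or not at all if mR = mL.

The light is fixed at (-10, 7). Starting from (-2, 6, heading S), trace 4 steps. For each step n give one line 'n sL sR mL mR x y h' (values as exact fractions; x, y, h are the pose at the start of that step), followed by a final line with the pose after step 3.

0 160/97 32/13 160/97 4144/1261 -2 6 S
1 80/61 16/13 80/61 1496/793 -2 5 E
2 32/13 160/101 32/13 3696/1313 -1 5 N
3 4 40/9 4 58/9 -1 6 W
final -2 6 S

n=0: pose=(-2,6,S); sL=160/97, sR=32/13; mL=160/97, mR=4144/1261; mL+mR=6224/1261 → advance +1; mR−mL=2064/1261 → turn +1·90°
n=1: pose=(-2,5,E); sL=80/61, sR=16/13; mL=80/61, mR=1496/793; mL+mR=2536/793 → advance +1; mR−mL=456/793 → turn +1·90°
n=2: pose=(-1,5,N); sL=32/13, sR=160/101; mL=32/13, mR=3696/1313; mL+mR=6928/1313 → advance +1; mR−mL=464/1313 → turn +1·90°
n=3: pose=(-1,6,W); sL=4, sR=40/9; mL=4, mR=58/9; mL+mR=94/9 → advance +1; mR−mL=22/9 → turn +1·90°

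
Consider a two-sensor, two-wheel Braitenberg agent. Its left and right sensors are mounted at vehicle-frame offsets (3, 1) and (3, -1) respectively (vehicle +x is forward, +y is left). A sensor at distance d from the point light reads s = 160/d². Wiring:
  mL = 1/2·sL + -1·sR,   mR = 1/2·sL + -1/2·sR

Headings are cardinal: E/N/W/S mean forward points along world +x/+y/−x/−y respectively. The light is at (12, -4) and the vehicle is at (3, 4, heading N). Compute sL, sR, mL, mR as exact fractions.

160/221 32/37 -4112/8177 -576/8177

left sensor world pos  = (2, 7); dL² = 221
right sensor world pos = (4, 7); dR² = 185
sL = 160/221 = 160/221
sR = 160/185 = 32/37
mL = 1/2·sL + -1·sR = -4112/8177
mR = 1/2·sL + -1/2·sR = -576/8177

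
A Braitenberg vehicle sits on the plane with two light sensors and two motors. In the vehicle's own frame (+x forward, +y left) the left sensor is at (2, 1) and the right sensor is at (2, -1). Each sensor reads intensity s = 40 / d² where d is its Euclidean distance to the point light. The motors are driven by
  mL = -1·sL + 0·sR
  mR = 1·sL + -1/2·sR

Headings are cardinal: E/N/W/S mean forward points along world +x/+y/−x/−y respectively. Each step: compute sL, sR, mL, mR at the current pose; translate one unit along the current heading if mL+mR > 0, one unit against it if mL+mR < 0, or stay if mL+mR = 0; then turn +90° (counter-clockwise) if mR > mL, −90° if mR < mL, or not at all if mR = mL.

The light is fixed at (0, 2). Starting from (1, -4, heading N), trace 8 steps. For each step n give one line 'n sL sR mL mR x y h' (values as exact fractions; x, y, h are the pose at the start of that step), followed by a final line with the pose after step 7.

n=0: pose=(1,-4,N); sL=5/2, sR=2; mL=-5/2, mR=3/2; mL+mR=-1 → advance -1; mR−mL=4 → turn +1·90°
n=1: pose=(1,-5,W); sL=8/13, sR=40/37; mL=-8/13, mR=36/481; mL+mR=-20/37 → advance -1; mR−mL=332/481 → turn +1·90°
n=2: pose=(2,-5,S); sL=4/9, sR=20/41; mL=-4/9, mR=74/369; mL+mR=-10/41 → advance -1; mR−mL=238/369 → turn +1·90°
n=3: pose=(2,-4,E); sL=40/41, sR=8/13; mL=-40/41, mR=356/533; mL+mR=-4/13 → advance -1; mR−mL=876/533 → turn +1·90°
n=4: pose=(1,-4,N); sL=5/2, sR=2; mL=-5/2, mR=3/2; mL+mR=-1 → advance -1; mR−mL=4 → turn +1·90°
n=5: pose=(1,-5,W); sL=8/13, sR=40/37; mL=-8/13, mR=36/481; mL+mR=-20/37 → advance -1; mR−mL=332/481 → turn +1·90°
n=6: pose=(2,-5,S); sL=4/9, sR=20/41; mL=-4/9, mR=74/369; mL+mR=-10/41 → advance -1; mR−mL=238/369 → turn +1·90°
n=7: pose=(2,-4,E); sL=40/41, sR=8/13; mL=-40/41, mR=356/533; mL+mR=-4/13 → advance -1; mR−mL=876/533 → turn +1·90°

0 5/2 2 -5/2 3/2 1 -4 N
1 8/13 40/37 -8/13 36/481 1 -5 W
2 4/9 20/41 -4/9 74/369 2 -5 S
3 40/41 8/13 -40/41 356/533 2 -4 E
4 5/2 2 -5/2 3/2 1 -4 N
5 8/13 40/37 -8/13 36/481 1 -5 W
6 4/9 20/41 -4/9 74/369 2 -5 S
7 40/41 8/13 -40/41 356/533 2 -4 E
final 1 -4 N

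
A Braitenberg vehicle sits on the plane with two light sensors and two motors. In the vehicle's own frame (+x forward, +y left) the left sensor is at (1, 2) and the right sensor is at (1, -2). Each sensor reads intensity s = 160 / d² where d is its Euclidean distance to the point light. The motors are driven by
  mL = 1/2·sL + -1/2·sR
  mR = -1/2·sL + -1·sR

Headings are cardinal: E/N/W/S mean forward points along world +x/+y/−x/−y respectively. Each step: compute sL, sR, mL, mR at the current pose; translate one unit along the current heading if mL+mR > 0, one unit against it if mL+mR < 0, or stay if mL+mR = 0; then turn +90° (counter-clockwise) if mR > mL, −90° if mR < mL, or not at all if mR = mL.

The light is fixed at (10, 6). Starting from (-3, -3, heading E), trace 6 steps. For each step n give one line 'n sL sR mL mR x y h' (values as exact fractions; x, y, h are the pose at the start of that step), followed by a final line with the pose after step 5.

0 160/193 32/53 1152/10229 -10416/10229 -3 -3 E
1 40/61 40/89 560/5429 -4220/5429 -4 -3 S
2 32/65 160/261 -1024/16965 -14576/16965 -4 -2 W
3 80/137 16/17 -416/2329 -2872/2329 -3 -2 N
4 160/193 32/53 1152/10229 -10416/10229 -3 -3 E
5 40/61 40/89 560/5429 -4220/5429 -4 -3 S
final -4 -2 W

n=0: pose=(-3,-3,E); sL=160/193, sR=32/53; mL=1152/10229, mR=-10416/10229; mL+mR=-48/53 → advance -1; mR−mL=-11568/10229 → turn -1·90°
n=1: pose=(-4,-3,S); sL=40/61, sR=40/89; mL=560/5429, mR=-4220/5429; mL+mR=-60/89 → advance -1; mR−mL=-4780/5429 → turn -1·90°
n=2: pose=(-4,-2,W); sL=32/65, sR=160/261; mL=-1024/16965, mR=-14576/16965; mL+mR=-80/87 → advance -1; mR−mL=-13552/16965 → turn -1·90°
n=3: pose=(-3,-2,N); sL=80/137, sR=16/17; mL=-416/2329, mR=-2872/2329; mL+mR=-24/17 → advance -1; mR−mL=-2456/2329 → turn -1·90°
n=4: pose=(-3,-3,E); sL=160/193, sR=32/53; mL=1152/10229, mR=-10416/10229; mL+mR=-48/53 → advance -1; mR−mL=-11568/10229 → turn -1·90°
n=5: pose=(-4,-3,S); sL=40/61, sR=40/89; mL=560/5429, mR=-4220/5429; mL+mR=-60/89 → advance -1; mR−mL=-4780/5429 → turn -1·90°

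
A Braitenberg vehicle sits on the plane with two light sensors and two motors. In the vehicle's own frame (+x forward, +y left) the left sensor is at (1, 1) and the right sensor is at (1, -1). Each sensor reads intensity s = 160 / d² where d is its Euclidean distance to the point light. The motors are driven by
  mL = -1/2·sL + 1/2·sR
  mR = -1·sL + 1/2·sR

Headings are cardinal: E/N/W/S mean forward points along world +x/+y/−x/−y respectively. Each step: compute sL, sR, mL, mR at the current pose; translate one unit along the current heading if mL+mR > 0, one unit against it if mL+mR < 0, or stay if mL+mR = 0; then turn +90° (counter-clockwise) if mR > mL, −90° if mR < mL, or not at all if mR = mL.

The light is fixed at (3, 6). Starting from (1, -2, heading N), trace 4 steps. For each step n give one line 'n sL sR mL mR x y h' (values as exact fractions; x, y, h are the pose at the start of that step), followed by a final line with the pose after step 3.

0 80/29 16/5 32/145 -168/145 1 -2 N
1 32/13 160/101 -576/1313 -2192/1313 1 -3 E
2 20/13 40/29 -30/377 -320/377 0 -3 S
3 160/97 32/13 512/1261 -528/1261 0 -2 W
final 1 -2 N

n=0: pose=(1,-2,N); sL=80/29, sR=16/5; mL=32/145, mR=-168/145; mL+mR=-136/145 → advance -1; mR−mL=-40/29 → turn -1·90°
n=1: pose=(1,-3,E); sL=32/13, sR=160/101; mL=-576/1313, mR=-2192/1313; mL+mR=-2768/1313 → advance -1; mR−mL=-16/13 → turn -1·90°
n=2: pose=(0,-3,S); sL=20/13, sR=40/29; mL=-30/377, mR=-320/377; mL+mR=-350/377 → advance -1; mR−mL=-10/13 → turn -1·90°
n=3: pose=(0,-2,W); sL=160/97, sR=32/13; mL=512/1261, mR=-528/1261; mL+mR=-16/1261 → advance -1; mR−mL=-80/97 → turn -1·90°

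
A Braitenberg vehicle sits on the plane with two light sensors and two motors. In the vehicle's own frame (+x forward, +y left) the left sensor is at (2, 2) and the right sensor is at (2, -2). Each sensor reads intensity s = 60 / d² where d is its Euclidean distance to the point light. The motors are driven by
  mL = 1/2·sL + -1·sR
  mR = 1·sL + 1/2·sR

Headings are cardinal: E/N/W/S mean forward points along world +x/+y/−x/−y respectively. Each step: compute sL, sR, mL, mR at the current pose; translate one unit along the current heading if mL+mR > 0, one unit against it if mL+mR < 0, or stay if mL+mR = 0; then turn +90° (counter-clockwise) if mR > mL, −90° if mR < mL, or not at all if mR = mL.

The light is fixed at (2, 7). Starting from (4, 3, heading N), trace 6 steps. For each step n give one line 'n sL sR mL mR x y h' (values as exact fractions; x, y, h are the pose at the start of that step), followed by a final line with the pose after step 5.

0 15 3 9/2 33/2 4 3 N
1 12/5 60 -294/5 162/5 4 4 W
2 6/5 30/13 -111/65 153/65 5 4 S
3 60/29 60/61 90/1769 4530/1769 5 3 E
4 15/2 3/2 9/4 33/4 6 3 N
5 60/29 12 -318/29 234/29 6 4 W
final 7 4 S

n=0: pose=(4,3,N); sL=15, sR=3; mL=9/2, mR=33/2; mL+mR=21 → advance +1; mR−mL=12 → turn +1·90°
n=1: pose=(4,4,W); sL=12/5, sR=60; mL=-294/5, mR=162/5; mL+mR=-132/5 → advance -1; mR−mL=456/5 → turn +1·90°
n=2: pose=(5,4,S); sL=6/5, sR=30/13; mL=-111/65, mR=153/65; mL+mR=42/65 → advance +1; mR−mL=264/65 → turn +1·90°
n=3: pose=(5,3,E); sL=60/29, sR=60/61; mL=90/1769, mR=4530/1769; mL+mR=4620/1769 → advance +1; mR−mL=4440/1769 → turn +1·90°
n=4: pose=(6,3,N); sL=15/2, sR=3/2; mL=9/4, mR=33/4; mL+mR=21/2 → advance +1; mR−mL=6 → turn +1·90°
n=5: pose=(6,4,W); sL=60/29, sR=12; mL=-318/29, mR=234/29; mL+mR=-84/29 → advance -1; mR−mL=552/29 → turn +1·90°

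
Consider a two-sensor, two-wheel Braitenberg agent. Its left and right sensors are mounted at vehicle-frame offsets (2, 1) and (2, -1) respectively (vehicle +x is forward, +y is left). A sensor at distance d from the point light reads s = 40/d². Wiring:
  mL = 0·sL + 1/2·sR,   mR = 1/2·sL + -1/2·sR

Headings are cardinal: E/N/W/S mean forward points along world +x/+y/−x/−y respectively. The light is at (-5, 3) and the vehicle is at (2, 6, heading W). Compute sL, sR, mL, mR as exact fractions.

left sensor world pos  = (0, 5); dL² = 29
right sensor world pos = (0, 7); dR² = 41
sL = 40/29 = 40/29
sR = 40/41 = 40/41
mL = 0·sL + 1/2·sR = 20/41
mR = 1/2·sL + -1/2·sR = 240/1189

40/29 40/41 20/41 240/1189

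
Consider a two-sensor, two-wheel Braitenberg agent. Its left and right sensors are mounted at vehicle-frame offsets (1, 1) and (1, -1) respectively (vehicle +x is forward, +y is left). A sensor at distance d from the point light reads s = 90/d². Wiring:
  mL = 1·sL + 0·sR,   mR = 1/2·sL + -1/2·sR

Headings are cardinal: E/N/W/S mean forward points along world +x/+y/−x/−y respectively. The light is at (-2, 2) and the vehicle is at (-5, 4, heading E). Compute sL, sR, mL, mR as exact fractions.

90/13 18 90/13 -72/13

left sensor world pos  = (-4, 5); dL² = 13
right sensor world pos = (-4, 3); dR² = 5
sL = 90/13 = 90/13
sR = 90/5 = 18
mL = 1·sL + 0·sR = 90/13
mR = 1/2·sL + -1/2·sR = -72/13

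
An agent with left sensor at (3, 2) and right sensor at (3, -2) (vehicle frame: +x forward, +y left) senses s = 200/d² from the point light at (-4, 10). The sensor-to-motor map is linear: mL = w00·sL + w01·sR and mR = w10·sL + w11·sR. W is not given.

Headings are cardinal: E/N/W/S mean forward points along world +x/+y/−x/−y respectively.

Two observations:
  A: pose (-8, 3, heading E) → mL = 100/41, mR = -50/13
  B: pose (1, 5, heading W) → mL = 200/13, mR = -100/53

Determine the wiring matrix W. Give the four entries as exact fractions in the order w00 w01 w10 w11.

obs A: pose=(-8,3,E) → sL=100/13, sR=100/41, mL=100/41, mR=-50/13
obs B: pose=(1,5,W) → sL=200/53, sR=200/13, mL=200/13, mR=-100/53
sensor matrix S = [[100/13, 100/41], [200/53, 200/13]]; det S = 40080000/367237
solve [mL_A; mL_B] = S·[w00; w01] and [mR_A; mR_B] = S·[w10; w11]:
  w00 = 0, w01 = 1, w10 = -1/2, w11 = 0

0 1 -1/2 0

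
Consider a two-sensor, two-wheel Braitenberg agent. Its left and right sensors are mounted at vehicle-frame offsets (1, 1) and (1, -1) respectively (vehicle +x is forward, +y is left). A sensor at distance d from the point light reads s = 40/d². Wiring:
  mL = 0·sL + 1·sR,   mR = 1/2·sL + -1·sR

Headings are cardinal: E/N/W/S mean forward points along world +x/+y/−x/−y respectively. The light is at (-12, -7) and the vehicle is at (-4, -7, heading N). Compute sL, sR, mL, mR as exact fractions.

left sensor world pos  = (-5, -6); dL² = 50
right sensor world pos = (-3, -6); dR² = 82
sL = 40/50 = 4/5
sR = 40/82 = 20/41
mL = 0·sL + 1·sR = 20/41
mR = 1/2·sL + -1·sR = -18/205

4/5 20/41 20/41 -18/205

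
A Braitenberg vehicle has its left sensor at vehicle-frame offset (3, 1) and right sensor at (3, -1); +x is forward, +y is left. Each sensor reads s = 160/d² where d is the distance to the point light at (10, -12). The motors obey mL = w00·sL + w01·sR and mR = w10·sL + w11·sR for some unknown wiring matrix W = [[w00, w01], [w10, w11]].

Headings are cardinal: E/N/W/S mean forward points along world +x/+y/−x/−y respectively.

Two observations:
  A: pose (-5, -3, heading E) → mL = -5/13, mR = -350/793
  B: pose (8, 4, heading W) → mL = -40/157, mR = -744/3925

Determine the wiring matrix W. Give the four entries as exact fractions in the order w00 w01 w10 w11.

obs A: pose=(-5,-3,E) → sL=40/61, sR=10/13, mL=-5/13, mR=-350/793
obs B: pose=(8,4,W) → sL=16/25, sR=80/157, mL=-40/157, mR=-744/3925
sensor matrix S = [[40/61, 10/13], [16/25, 80/157]]; det S = -98464/622505
solve [mL_A; mL_B] = S·[w00; w01] and [mR_A; mR_B] = S·[w10; w11]:
  w00 = 0, w01 = -1/2, w10 = 1/2, w11 = -1

0 -1/2 1/2 -1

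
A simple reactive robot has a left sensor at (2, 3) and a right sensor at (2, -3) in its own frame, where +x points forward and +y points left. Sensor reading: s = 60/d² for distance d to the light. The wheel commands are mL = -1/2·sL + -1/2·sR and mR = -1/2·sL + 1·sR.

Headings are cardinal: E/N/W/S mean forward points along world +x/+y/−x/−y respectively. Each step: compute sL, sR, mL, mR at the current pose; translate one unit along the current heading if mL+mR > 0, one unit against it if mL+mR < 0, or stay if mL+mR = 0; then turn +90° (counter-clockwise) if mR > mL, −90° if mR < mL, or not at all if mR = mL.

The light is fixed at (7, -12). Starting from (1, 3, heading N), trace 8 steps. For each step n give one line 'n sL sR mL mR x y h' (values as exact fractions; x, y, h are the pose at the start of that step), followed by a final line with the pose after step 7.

0 6/37 30/149 -1002/5513 663/5513 1 3 N
1 12/37 60/353 -3228/13061 102/13061 1 2 W
2 15/37 15/52 -1335/3848 165/1924 2 2 S
3 20/111 20/51 -180/629 190/629 2 3 E
4 30/169 6/29 -942/4901 579/4901 3 3 N
5 60/157 12/65 -2892/10205 -66/10205 3 2 W
6 5/12 1/3 -3/8 1/8 4 2 S
7 12/65 12/29 -564/1885 606/1885 4 3 E
final 5 3 N

n=0: pose=(1,3,N); sL=6/37, sR=30/149; mL=-1002/5513, mR=663/5513; mL+mR=-339/5513 → advance -1; mR−mL=45/149 → turn +1·90°
n=1: pose=(1,2,W); sL=12/37, sR=60/353; mL=-3228/13061, mR=102/13061; mL+mR=-3126/13061 → advance -1; mR−mL=90/353 → turn +1·90°
n=2: pose=(2,2,S); sL=15/37, sR=15/52; mL=-1335/3848, mR=165/1924; mL+mR=-1005/3848 → advance -1; mR−mL=45/104 → turn +1·90°
n=3: pose=(2,3,E); sL=20/111, sR=20/51; mL=-180/629, mR=190/629; mL+mR=10/629 → advance +1; mR−mL=10/17 → turn +1·90°
n=4: pose=(3,3,N); sL=30/169, sR=6/29; mL=-942/4901, mR=579/4901; mL+mR=-363/4901 → advance -1; mR−mL=9/29 → turn +1·90°
n=5: pose=(3,2,W); sL=60/157, sR=12/65; mL=-2892/10205, mR=-66/10205; mL+mR=-2958/10205 → advance -1; mR−mL=18/65 → turn +1·90°
n=6: pose=(4,2,S); sL=5/12, sR=1/3; mL=-3/8, mR=1/8; mL+mR=-1/4 → advance -1; mR−mL=1/2 → turn +1·90°
n=7: pose=(4,3,E); sL=12/65, sR=12/29; mL=-564/1885, mR=606/1885; mL+mR=42/1885 → advance +1; mR−mL=18/29 → turn +1·90°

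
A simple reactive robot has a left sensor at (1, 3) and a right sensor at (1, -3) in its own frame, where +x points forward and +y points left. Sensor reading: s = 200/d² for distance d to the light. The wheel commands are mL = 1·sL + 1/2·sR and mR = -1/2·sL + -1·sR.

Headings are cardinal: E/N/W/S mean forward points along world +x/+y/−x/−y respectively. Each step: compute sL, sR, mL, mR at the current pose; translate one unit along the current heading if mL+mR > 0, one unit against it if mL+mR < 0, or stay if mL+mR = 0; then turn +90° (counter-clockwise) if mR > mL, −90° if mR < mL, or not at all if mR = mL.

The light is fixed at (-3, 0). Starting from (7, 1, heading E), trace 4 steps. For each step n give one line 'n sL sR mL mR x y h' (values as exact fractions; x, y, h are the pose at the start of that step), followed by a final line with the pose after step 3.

n=0: pose=(7,1,E); sL=200/137, sR=8/5; mL=1548/685, mR=-1596/685; mL+mR=-48/685 → advance -1; mR−mL=-3144/685 → turn -1·90°
n=1: pose=(6,1,S); sL=25/18, sR=50/9; mL=25/6, mR=-25/4; mL+mR=-25/12 → advance -1; mR−mL=-125/12 → turn -1·90°
n=2: pose=(6,2,W); sL=40/13, sR=200/89; mL=4860/1157, mR=-4380/1157; mL+mR=480/1157 → advance +1; mR−mL=-9240/1157 → turn -1·90°
n=3: pose=(5,2,N); sL=100/17, sR=20/13; mL=1470/221, mR=-990/221; mL+mR=480/221 → advance +1; mR−mL=-2460/221 → turn -1·90°

0 200/137 8/5 1548/685 -1596/685 7 1 E
1 25/18 50/9 25/6 -25/4 6 1 S
2 40/13 200/89 4860/1157 -4380/1157 6 2 W
3 100/17 20/13 1470/221 -990/221 5 2 N
final 5 3 E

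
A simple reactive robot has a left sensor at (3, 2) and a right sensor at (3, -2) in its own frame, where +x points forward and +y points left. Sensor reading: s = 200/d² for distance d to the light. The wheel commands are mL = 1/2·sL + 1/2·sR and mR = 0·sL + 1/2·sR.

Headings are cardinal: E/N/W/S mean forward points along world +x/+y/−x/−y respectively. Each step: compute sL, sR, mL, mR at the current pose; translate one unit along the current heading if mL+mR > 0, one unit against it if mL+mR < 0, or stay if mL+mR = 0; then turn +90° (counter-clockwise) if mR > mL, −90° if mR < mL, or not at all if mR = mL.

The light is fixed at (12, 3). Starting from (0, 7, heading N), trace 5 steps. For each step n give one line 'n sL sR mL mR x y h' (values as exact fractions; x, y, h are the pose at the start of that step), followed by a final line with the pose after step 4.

0 40/49 200/149 7880/7301 100/149 0 7 N
1 20/13 20/9 220/117 10/9 0 8 E
2 40/17 200/173 5160/2941 100/173 1 8 S
3 1 25/29 27/29 25/58 1 7 W
4 40/49 200/149 7880/7301 100/149 0 7 N
final 0 8 E

n=0: pose=(0,7,N); sL=40/49, sR=200/149; mL=7880/7301, mR=100/149; mL+mR=12780/7301 → advance +1; mR−mL=-20/49 → turn -1·90°
n=1: pose=(0,8,E); sL=20/13, sR=20/9; mL=220/117, mR=10/9; mL+mR=350/117 → advance +1; mR−mL=-10/13 → turn -1·90°
n=2: pose=(1,8,S); sL=40/17, sR=200/173; mL=5160/2941, mR=100/173; mL+mR=6860/2941 → advance +1; mR−mL=-20/17 → turn -1·90°
n=3: pose=(1,7,W); sL=1, sR=25/29; mL=27/29, mR=25/58; mL+mR=79/58 → advance +1; mR−mL=-1/2 → turn -1·90°
n=4: pose=(0,7,N); sL=40/49, sR=200/149; mL=7880/7301, mR=100/149; mL+mR=12780/7301 → advance +1; mR−mL=-20/49 → turn -1·90°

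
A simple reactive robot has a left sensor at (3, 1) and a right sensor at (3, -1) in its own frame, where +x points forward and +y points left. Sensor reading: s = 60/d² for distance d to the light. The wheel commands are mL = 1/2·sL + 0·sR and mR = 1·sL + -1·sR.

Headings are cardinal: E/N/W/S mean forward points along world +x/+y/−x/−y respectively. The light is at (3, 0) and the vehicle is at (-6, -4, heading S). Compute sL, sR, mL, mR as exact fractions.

60/113 60/149 30/113 2160/16837

left sensor world pos  = (-5, -7); dL² = 113
right sensor world pos = (-7, -7); dR² = 149
sL = 60/113 = 60/113
sR = 60/149 = 60/149
mL = 1/2·sL + 0·sR = 30/113
mR = 1·sL + -1·sR = 2160/16837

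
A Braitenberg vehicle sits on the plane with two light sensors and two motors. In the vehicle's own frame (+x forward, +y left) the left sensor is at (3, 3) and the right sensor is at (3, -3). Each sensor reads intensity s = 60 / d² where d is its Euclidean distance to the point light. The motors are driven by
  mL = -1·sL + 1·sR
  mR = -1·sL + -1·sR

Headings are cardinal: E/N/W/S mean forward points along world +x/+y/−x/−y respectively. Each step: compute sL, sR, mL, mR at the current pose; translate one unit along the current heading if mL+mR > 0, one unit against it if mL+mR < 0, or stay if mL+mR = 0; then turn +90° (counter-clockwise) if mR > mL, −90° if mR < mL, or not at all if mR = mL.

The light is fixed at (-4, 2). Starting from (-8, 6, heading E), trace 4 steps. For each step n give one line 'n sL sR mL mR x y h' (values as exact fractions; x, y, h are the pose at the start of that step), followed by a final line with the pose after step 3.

0 6/5 30 144/5 -156/5 -8 6 E
1 12 12/13 -144/13 -168/13 -9 6 S
2 15/17 15/32 -225/544 -735/544 -9 7 W
3 60/113 12/13 576/1469 -2136/1469 -8 7 N
final -8 6 E

n=0: pose=(-8,6,E); sL=6/5, sR=30; mL=144/5, mR=-156/5; mL+mR=-12/5 → advance -1; mR−mL=-60 → turn -1·90°
n=1: pose=(-9,6,S); sL=12, sR=12/13; mL=-144/13, mR=-168/13; mL+mR=-24 → advance -1; mR−mL=-24/13 → turn -1·90°
n=2: pose=(-9,7,W); sL=15/17, sR=15/32; mL=-225/544, mR=-735/544; mL+mR=-30/17 → advance -1; mR−mL=-15/16 → turn -1·90°
n=3: pose=(-8,7,N); sL=60/113, sR=12/13; mL=576/1469, mR=-2136/1469; mL+mR=-120/113 → advance -1; mR−mL=-24/13 → turn -1·90°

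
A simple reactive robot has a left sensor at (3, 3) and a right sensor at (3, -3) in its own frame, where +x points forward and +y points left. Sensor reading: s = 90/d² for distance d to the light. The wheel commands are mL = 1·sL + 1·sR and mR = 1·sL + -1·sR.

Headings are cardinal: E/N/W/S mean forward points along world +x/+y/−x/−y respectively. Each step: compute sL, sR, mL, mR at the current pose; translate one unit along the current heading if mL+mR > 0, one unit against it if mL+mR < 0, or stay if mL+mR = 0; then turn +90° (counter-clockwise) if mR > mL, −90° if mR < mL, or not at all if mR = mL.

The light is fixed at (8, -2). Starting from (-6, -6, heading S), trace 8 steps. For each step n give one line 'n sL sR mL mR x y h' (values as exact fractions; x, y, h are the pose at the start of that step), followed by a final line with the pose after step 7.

n=0: pose=(-6,-6,S); sL=9/17, sR=45/169; mL=2286/2873, mR=756/2873; mL+mR=18/17 → advance +1; mR−mL=-90/169 → turn -1·90°
n=1: pose=(-6,-7,W); sL=90/353, sR=90/293; mL=58140/103429, mR=-5400/103429; mL+mR=180/353 → advance +1; mR−mL=-180/293 → turn -1·90°
n=2: pose=(-7,-7,N); sL=45/164, sR=45/74; mL=5355/6068, mR=-2025/6068; mL+mR=45/82 → advance +1; mR−mL=-45/37 → turn -1·90°
n=3: pose=(-7,-6,E); sL=18/29, sR=90/193; mL=6084/5597, mR=864/5597; mL+mR=36/29 → advance +1; mR−mL=-180/193 → turn -1·90°
n=4: pose=(-6,-6,S); sL=9/17, sR=45/169; mL=2286/2873, mR=756/2873; mL+mR=18/17 → advance +1; mR−mL=-90/169 → turn -1·90°
n=5: pose=(-6,-7,W); sL=90/353, sR=90/293; mL=58140/103429, mR=-5400/103429; mL+mR=180/353 → advance +1; mR−mL=-180/293 → turn -1·90°
n=6: pose=(-7,-7,N); sL=45/164, sR=45/74; mL=5355/6068, mR=-2025/6068; mL+mR=45/82 → advance +1; mR−mL=-45/37 → turn -1·90°
n=7: pose=(-7,-6,E); sL=18/29, sR=90/193; mL=6084/5597, mR=864/5597; mL+mR=36/29 → advance +1; mR−mL=-180/193 → turn -1·90°

0 9/17 45/169 2286/2873 756/2873 -6 -6 S
1 90/353 90/293 58140/103429 -5400/103429 -6 -7 W
2 45/164 45/74 5355/6068 -2025/6068 -7 -7 N
3 18/29 90/193 6084/5597 864/5597 -7 -6 E
4 9/17 45/169 2286/2873 756/2873 -6 -6 S
5 90/353 90/293 58140/103429 -5400/103429 -6 -7 W
6 45/164 45/74 5355/6068 -2025/6068 -7 -7 N
7 18/29 90/193 6084/5597 864/5597 -7 -6 E
final -6 -6 S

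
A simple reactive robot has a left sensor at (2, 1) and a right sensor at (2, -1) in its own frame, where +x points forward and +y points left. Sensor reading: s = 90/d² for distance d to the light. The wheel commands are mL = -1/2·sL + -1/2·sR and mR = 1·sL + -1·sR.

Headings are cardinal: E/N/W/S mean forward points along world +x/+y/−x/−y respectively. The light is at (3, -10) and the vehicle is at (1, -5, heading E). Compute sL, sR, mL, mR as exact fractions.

left sensor world pos  = (3, -4); dL² = 36
right sensor world pos = (3, -6); dR² = 16
sL = 90/36 = 5/2
sR = 90/16 = 45/8
mL = -1/2·sL + -1/2·sR = -65/16
mR = 1·sL + -1·sR = -25/8

5/2 45/8 -65/16 -25/8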